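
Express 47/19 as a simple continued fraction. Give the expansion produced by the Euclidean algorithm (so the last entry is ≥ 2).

47 = 2×19 + 9
19 = 2×9 + 1
9 = 9×1 + 0  (stop)
So 47/19 = [2; 2, 9].

[2; 2, 9]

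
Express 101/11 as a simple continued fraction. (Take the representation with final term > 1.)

101 = 9×11 + 2
11 = 5×2 + 1
2 = 2×1 + 0  (stop)
So 101/11 = [9; 5, 2].

[9; 5, 2]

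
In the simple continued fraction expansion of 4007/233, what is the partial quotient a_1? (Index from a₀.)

4007 = 17·233 + 46   →  a_0 = 17
233 = 5·46 + 3   →  a_1 = 5

5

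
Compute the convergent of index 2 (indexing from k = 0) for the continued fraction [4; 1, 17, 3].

89/18

Using pₖ = aₖpₖ₋₁ + pₖ₋₂, qₖ = aₖqₖ₋₁ + qₖ₋₂ (with p₋₁=1, p₋₂=0, q₋₁=0, q₋₂=1):
  k=0: a=4, p=4, q=1
  k=1: a=1, p=5, q=1
  k=2: a=17, p=89, q=18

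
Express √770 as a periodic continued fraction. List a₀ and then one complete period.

a₀ = ⌊√770⌋ = 27.
With m₀=0, d₀=1 and mₖ₊₁ = dₖaₖ − mₖ, dₖ₊₁ = (n − mₖ₊₁²)/dₖ, aₖ₊₁ = ⌊(a₀+mₖ₊₁)/dₖ₊₁⌋:
  k=1: m=27, d=41, a=1
  k=2: m=14, d=14, a=2
  k=3: m=14, d=41, a=1
  k=4: m=27, d=1, a=54
d=1 and a=2a₀=54 at k=4, so the next step gives (m, d) = (27, 41) again — its k=1 value — and the period has length 4.

[27; 1, 2, 1, 54]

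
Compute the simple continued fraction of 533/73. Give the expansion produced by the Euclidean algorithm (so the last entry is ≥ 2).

[7; 3, 3, 7]

533 = 7·73 + 22
73 = 3·22 + 7
22 = 3·7 + 1
7 = 7·1 + 0  (stop)
So 533/73 = [7; 3, 3, 7].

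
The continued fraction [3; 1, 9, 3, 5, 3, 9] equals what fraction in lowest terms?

19121/4899

Using pₖ = aₖpₖ₋₁ + pₖ₋₂ and qₖ = aₖqₖ₋₁ + qₖ₋₂:
  k=0: a=3, p=3, q=1
  k=1: a=1, p=4, q=1
  k=2: a=9, p=39, q=10
  k=3: a=3, p=121, q=31
  k=4: a=5, p=644, q=165
  k=5: a=3, p=2053, q=526
  k=6: a=9, p=19121, q=4899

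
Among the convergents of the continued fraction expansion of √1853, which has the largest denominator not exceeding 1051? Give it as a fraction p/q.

√1853 = [43; 21, 1, 1, 21, 86, …] (period length 5).
Convergents:
  p_0/q_0 = 43/1
  p_1/q_1 = 904/21
  p_2/q_2 = 947/22
  p_3/q_3 = 1851/43
  p_4/q_4 = 39818/925
  p_5/q_5 = 3426199/79593
q_4 = 925 ≤ 1051 < 79593 = q_5, so the answer is 39818/925.

39818/925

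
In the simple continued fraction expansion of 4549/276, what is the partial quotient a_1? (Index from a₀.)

2

4549 = 16·276 + 133   →  a_0 = 16
276 = 2·133 + 10   →  a_1 = 2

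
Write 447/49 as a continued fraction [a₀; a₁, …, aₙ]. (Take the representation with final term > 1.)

447 = 9*49 + 6
49 = 8*6 + 1
6 = 6*1 + 0  (stop)
So 447/49 = [9; 8, 6].

[9; 8, 6]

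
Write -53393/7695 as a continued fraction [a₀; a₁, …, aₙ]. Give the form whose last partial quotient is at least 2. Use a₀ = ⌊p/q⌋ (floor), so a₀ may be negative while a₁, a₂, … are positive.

[-7; 16, 3, 3, 3, 14]

-53393 = -7×7695 + 472
7695 = 16×472 + 143
472 = 3×143 + 43
143 = 3×43 + 14
43 = 3×14 + 1
14 = 14×1 + 0  (stop)
So -53393/7695 = [-7; 16, 3, 3, 3, 14].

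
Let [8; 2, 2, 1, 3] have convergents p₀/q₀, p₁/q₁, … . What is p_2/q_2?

Using pₖ = aₖpₖ₋₁ + pₖ₋₂, qₖ = aₖqₖ₋₁ + qₖ₋₂ (with p₋₁=1, p₋₂=0, q₋₁=0, q₋₂=1):
  k=0: a=8, p=8, q=1
  k=1: a=2, p=17, q=2
  k=2: a=2, p=42, q=5

42/5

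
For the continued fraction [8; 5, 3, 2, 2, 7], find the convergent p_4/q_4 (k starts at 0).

Using pₖ = aₖpₖ₋₁ + pₖ₋₂, qₖ = aₖqₖ₋₁ + qₖ₋₂ (with p₋₁=1, p₋₂=0, q₋₁=0, q₋₂=1):
  k=0: a=8, p=8, q=1
  k=1: a=5, p=41, q=5
  k=2: a=3, p=131, q=16
  k=3: a=2, p=303, q=37
  k=4: a=2, p=737, q=90

737/90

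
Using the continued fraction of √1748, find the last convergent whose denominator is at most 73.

878/21

√1748 = [41; 1, 4, 4, 4, 1, 82, …] (period length 6).
Convergents:
  p_0/q_0 = 41/1
  p_1/q_1 = 42/1
  p_2/q_2 = 209/5
  p_3/q_3 = 878/21
  p_4/q_4 = 3721/89
q_3 = 21 ≤ 73 < 89 = q_4, so the answer is 878/21.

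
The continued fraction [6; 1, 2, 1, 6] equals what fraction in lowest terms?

Using pₖ = aₖpₖ₋₁ + pₖ₋₂ and qₖ = aₖqₖ₋₁ + qₖ₋₂:
  k=0: a=6, p=6, q=1
  k=1: a=1, p=7, q=1
  k=2: a=2, p=20, q=3
  k=3: a=1, p=27, q=4
  k=4: a=6, p=182, q=27

182/27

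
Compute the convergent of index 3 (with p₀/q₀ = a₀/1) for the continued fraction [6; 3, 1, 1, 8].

Using pₖ = aₖpₖ₋₁ + pₖ₋₂, qₖ = aₖqₖ₋₁ + qₖ₋₂ (with p₋₁=1, p₋₂=0, q₋₁=0, q₋₂=1):
  k=0: a=6, p=6, q=1
  k=1: a=3, p=19, q=3
  k=2: a=1, p=25, q=4
  k=3: a=1, p=44, q=7

44/7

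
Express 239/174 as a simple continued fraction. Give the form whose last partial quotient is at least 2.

239 = 1×174 + 65
174 = 2×65 + 44
65 = 1×44 + 21
44 = 2×21 + 2
21 = 10×2 + 1
2 = 2×1 + 0  (stop)
So 239/174 = [1; 2, 1, 2, 10, 2].

[1; 2, 1, 2, 10, 2]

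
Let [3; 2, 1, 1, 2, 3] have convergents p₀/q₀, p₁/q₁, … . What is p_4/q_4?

44/13

Using pₖ = aₖpₖ₋₁ + pₖ₋₂, qₖ = aₖqₖ₋₁ + qₖ₋₂ (with p₋₁=1, p₋₂=0, q₋₁=0, q₋₂=1):
  k=0: a=3, p=3, q=1
  k=1: a=2, p=7, q=2
  k=2: a=1, p=10, q=3
  k=3: a=1, p=17, q=5
  k=4: a=2, p=44, q=13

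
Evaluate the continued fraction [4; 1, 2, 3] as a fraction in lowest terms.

47/10

Fold from the inside: start with 3/1.
  2 + 1/3 = 7/3
  1 + 3/7 = 10/7
  4 + 7/10 = 47/10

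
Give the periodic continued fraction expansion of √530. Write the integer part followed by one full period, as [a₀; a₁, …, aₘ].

a₀ = ⌊√530⌋ = 23.

[23; 46]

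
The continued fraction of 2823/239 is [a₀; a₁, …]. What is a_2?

4

2823 = 11·239 + 194   →  a_0 = 11
239 = 1·194 + 45   →  a_1 = 1
194 = 4·45 + 14   →  a_2 = 4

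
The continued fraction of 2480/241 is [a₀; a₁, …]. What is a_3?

3

2480 = 10·241 + 70   →  a_0 = 10
241 = 3·70 + 31   →  a_1 = 3
70 = 2·31 + 8   →  a_2 = 2
31 = 3·8 + 7   →  a_3 = 3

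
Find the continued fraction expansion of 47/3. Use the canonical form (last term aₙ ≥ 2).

[15; 1, 2]

47 = 15·3 + 2
3 = 1·2 + 1
2 = 2·1 + 0  (stop)
So 47/3 = [15; 1, 2].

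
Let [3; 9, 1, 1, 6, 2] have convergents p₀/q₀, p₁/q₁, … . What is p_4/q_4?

Using pₖ = aₖpₖ₋₁ + pₖ₋₂, qₖ = aₖqₖ₋₁ + qₖ₋₂ (with p₋₁=1, p₋₂=0, q₋₁=0, q₋₂=1):
  k=0: a=3, p=3, q=1
  k=1: a=9, p=28, q=9
  k=2: a=1, p=31, q=10
  k=3: a=1, p=59, q=19
  k=4: a=6, p=385, q=124

385/124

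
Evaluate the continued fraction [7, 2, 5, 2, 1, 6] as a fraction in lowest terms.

Fold from the inside: start with 6/1.
  1 + 1/6 = 7/6
  2 + 6/7 = 20/7
  5 + 7/20 = 107/20
  2 + 20/107 = 234/107
  7 + 107/234 = 1745/234

1745/234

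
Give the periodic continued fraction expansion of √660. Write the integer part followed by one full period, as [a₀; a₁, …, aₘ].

[25; 1, 2, 4, 2, 1, 50]

a₀ = ⌊√660⌋ = 25.
With m₀=0, d₀=1 and mₖ₊₁ = dₖaₖ − mₖ, dₖ₊₁ = (n − mₖ₊₁²)/dₖ, aₖ₊₁ = ⌊(a₀+mₖ₊₁)/dₖ₊₁⌋:
  k=1: m=25, d=35, a=1
  k=2: m=10, d=16, a=2
  k=3: m=22, d=11, a=4
  k=4: m=22, d=16, a=2
  k=5: m=10, d=35, a=1
  k=6: m=25, d=1, a=50
d=1 and a=2a₀=50 at k=6, so the next step gives (m, d) = (25, 35) again — its k=1 value — and the period has length 6.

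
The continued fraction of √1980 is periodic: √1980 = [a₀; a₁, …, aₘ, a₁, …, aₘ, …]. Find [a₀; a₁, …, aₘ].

a₀ = ⌊√1980⌋ = 44.
With m₀=0, d₀=1 and mₖ₊₁ = dₖaₖ − mₖ, dₖ₊₁ = (n − mₖ₊₁²)/dₖ, aₖ₊₁ = ⌊(a₀+mₖ₊₁)/dₖ₊₁⌋:
  k=1: m=44, d=44, a=2
  k=2: m=44, d=1, a=88
d=1 and a=2a₀=88 at k=2, so the next step gives (m, d) = (44, 44) again — its k=1 value — and the period has length 2.

[44; 2, 88]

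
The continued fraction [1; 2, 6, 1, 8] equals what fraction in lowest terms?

Fold from the inside: start with 8/1.
  1 + 1/8 = 9/8
  6 + 8/9 = 62/9
  2 + 9/62 = 133/62
  1 + 62/133 = 195/133

195/133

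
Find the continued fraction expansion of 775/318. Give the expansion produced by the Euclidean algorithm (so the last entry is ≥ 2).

775 = 2·318 + 139
318 = 2·139 + 40
139 = 3·40 + 19
40 = 2·19 + 2
19 = 9·2 + 1
2 = 2·1 + 0  (stop)
So 775/318 = [2; 2, 3, 2, 9, 2].

[2; 2, 3, 2, 9, 2]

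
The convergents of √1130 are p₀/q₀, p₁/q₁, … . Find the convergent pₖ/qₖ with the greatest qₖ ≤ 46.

437/13

√1130 = [33; 1, 1, 1, 1, 1, 1, 66, …] (period length 7).
Convergents:
  p_0/q_0 = 33/1
  p_1/q_1 = 34/1
  p_2/q_2 = 67/2
  p_3/q_3 = 101/3
  p_4/q_4 = 168/5
  p_5/q_5 = 269/8
  p_6/q_6 = 437/13
  p_7/q_7 = 29111/866
q_6 = 13 ≤ 46 < 866 = q_7, so the answer is 437/13.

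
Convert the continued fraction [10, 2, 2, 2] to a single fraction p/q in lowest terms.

Fold from the inside: start with 2/1.
  2 + 1/2 = 5/2
  2 + 2/5 = 12/5
  10 + 5/12 = 125/12

125/12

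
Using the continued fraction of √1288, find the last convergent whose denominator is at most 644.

22897/638

√1288 = [35; 1, 7, 1, 70, …] (period length 4).
Convergents:
  p_0/q_0 = 35/1
  p_1/q_1 = 36/1
  p_2/q_2 = 287/8
  p_3/q_3 = 323/9
  p_4/q_4 = 22897/638
  p_5/q_5 = 23220/647
q_4 = 638 ≤ 644 < 647 = q_5, so the answer is 22897/638.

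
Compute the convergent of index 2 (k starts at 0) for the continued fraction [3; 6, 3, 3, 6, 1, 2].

Using pₖ = aₖpₖ₋₁ + pₖ₋₂, qₖ = aₖqₖ₋₁ + qₖ₋₂ (with p₋₁=1, p₋₂=0, q₋₁=0, q₋₂=1):
  k=0: a=3, p=3, q=1
  k=1: a=6, p=19, q=6
  k=2: a=3, p=60, q=19

60/19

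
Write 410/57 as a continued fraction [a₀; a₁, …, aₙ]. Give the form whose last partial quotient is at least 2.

[7; 5, 5, 2]

410 = 7·57 + 11
57 = 5·11 + 2
11 = 5·2 + 1
2 = 2·1 + 0  (stop)
So 410/57 = [7; 5, 5, 2].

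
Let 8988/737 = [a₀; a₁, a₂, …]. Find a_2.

8

8988 = 12·737 + 144   →  a_0 = 12
737 = 5·144 + 17   →  a_1 = 5
144 = 8·17 + 8   →  a_2 = 8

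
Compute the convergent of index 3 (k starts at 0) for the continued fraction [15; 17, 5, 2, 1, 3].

Using pₖ = aₖpₖ₋₁ + pₖ₋₂, qₖ = aₖqₖ₋₁ + qₖ₋₂ (with p₋₁=1, p₋₂=0, q₋₁=0, q₋₂=1):
  k=0: a=15, p=15, q=1
  k=1: a=17, p=256, q=17
  k=2: a=5, p=1295, q=86
  k=3: a=2, p=2846, q=189

2846/189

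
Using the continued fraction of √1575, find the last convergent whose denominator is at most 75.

2024/51

√1575 = [39; 1, 2, 5, 2, 1, 78, …] (period length 6).
Convergents:
  p_0/q_0 = 39/1
  p_1/q_1 = 40/1
  p_2/q_2 = 119/3
  p_3/q_3 = 635/16
  p_4/q_4 = 1389/35
  p_5/q_5 = 2024/51
  p_6/q_6 = 159261/4013
q_5 = 51 ≤ 75 < 4013 = q_6, so the answer is 2024/51.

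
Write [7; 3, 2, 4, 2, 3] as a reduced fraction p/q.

Using pₖ = aₖpₖ₋₁ + pₖ₋₂ and qₖ = aₖqₖ₋₁ + qₖ₋₂:
  k=0: a=7, p=7, q=1
  k=1: a=3, p=22, q=3
  k=2: a=2, p=51, q=7
  k=3: a=4, p=226, q=31
  k=4: a=2, p=503, q=69
  k=5: a=3, p=1735, q=238

1735/238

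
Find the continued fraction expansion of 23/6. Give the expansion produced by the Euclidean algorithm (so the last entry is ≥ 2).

[3; 1, 5]

23 = 3·6 + 5
6 = 1·5 + 1
5 = 5·1 + 0  (stop)
So 23/6 = [3; 1, 5].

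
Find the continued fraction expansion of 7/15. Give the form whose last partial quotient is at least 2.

[0; 2, 7]

7 = 0·15 + 7
15 = 2·7 + 1
7 = 7·1 + 0  (stop)
So 7/15 = [0; 2, 7].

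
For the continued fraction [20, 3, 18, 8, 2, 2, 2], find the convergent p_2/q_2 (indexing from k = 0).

Using pₖ = aₖpₖ₋₁ + pₖ₋₂, qₖ = aₖqₖ₋₁ + qₖ₋₂ (with p₋₁=1, p₋₂=0, q₋₁=0, q₋₂=1):
  k=0: a=20, p=20, q=1
  k=1: a=3, p=61, q=3
  k=2: a=18, p=1118, q=55

1118/55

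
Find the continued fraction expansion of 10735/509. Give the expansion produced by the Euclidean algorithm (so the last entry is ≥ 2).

[21; 11, 15, 3]

10735 = 21×509 + 46
509 = 11×46 + 3
46 = 15×3 + 1
3 = 3×1 + 0  (stop)
So 10735/509 = [21; 11, 15, 3].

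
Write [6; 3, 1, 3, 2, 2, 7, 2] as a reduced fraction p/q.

8226/1313

Using pₖ = aₖpₖ₋₁ + pₖ₋₂ and qₖ = aₖqₖ₋₁ + qₖ₋₂:
  k=0: a=6, p=6, q=1
  k=1: a=3, p=19, q=3
  k=2: a=1, p=25, q=4
  k=3: a=3, p=94, q=15
  k=4: a=2, p=213, q=34
  k=5: a=2, p=520, q=83
  k=6: a=7, p=3853, q=615
  k=7: a=2, p=8226, q=1313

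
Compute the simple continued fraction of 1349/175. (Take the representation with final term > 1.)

[7; 1, 2, 2, 3, 7]

1349 = 7*175 + 124
175 = 1*124 + 51
124 = 2*51 + 22
51 = 2*22 + 7
22 = 3*7 + 1
7 = 7*1 + 0  (stop)
So 1349/175 = [7; 1, 2, 2, 3, 7].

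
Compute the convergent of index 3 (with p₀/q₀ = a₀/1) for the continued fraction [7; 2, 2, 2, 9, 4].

Using pₖ = aₖpₖ₋₁ + pₖ₋₂, qₖ = aₖqₖ₋₁ + qₖ₋₂ (with p₋₁=1, p₋₂=0, q₋₁=0, q₋₂=1):
  k=0: a=7, p=7, q=1
  k=1: a=2, p=15, q=2
  k=2: a=2, p=37, q=5
  k=3: a=2, p=89, q=12

89/12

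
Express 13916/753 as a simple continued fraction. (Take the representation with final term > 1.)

[18; 2, 12, 2, 14]

13916 = 18×753 + 362
753 = 2×362 + 29
362 = 12×29 + 14
29 = 2×14 + 1
14 = 14×1 + 0  (stop)
So 13916/753 = [18; 2, 12, 2, 14].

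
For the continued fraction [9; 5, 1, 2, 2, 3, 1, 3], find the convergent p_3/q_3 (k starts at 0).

156/17

Using pₖ = aₖpₖ₋₁ + pₖ₋₂, qₖ = aₖqₖ₋₁ + qₖ₋₂ (with p₋₁=1, p₋₂=0, q₋₁=0, q₋₂=1):
  k=0: a=9, p=9, q=1
  k=1: a=5, p=46, q=5
  k=2: a=1, p=55, q=6
  k=3: a=2, p=156, q=17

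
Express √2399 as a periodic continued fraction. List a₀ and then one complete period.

a₀ = ⌊√2399⌋ = 48.
With m₀=0, d₀=1 and mₖ₊₁ = dₖaₖ − mₖ, dₖ₊₁ = (n − mₖ₊₁²)/dₖ, aₖ₊₁ = ⌊(a₀+mₖ₊₁)/dₖ₊₁⌋:
  k=1: m=48, d=95, a=1
  k=2: m=47, d=2, a=47
  k=3: m=47, d=95, a=1
  k=4: m=48, d=1, a=96
d=1 and a=2a₀=96 at k=4, so the next step gives (m, d) = (48, 95) again — its k=1 value — and the period has length 4.

[48; 1, 47, 1, 96]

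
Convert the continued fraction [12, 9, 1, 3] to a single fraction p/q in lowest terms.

Fold from the inside: start with 3/1.
  1 + 1/3 = 4/3
  9 + 3/4 = 39/4
  12 + 4/39 = 472/39

472/39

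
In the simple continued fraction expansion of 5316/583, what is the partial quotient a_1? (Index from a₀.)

8

5316 = 9·583 + 69   →  a_0 = 9
583 = 8·69 + 31   →  a_1 = 8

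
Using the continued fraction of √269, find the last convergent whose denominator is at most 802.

√269 = [16; 2, 2, 32, …] (period length 3).
Convergents:
  p_0/q_0 = 16/1
  p_1/q_1 = 33/2
  p_2/q_2 = 82/5
  p_3/q_3 = 2657/162
  p_4/q_4 = 5396/329
  p_5/q_5 = 13449/820
q_4 = 329 ≤ 802 < 820 = q_5, so the answer is 5396/329.

5396/329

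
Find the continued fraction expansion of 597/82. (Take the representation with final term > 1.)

597 = 7×82 + 23
82 = 3×23 + 13
23 = 1×13 + 10
13 = 1×10 + 3
10 = 3×3 + 1
3 = 3×1 + 0  (stop)
So 597/82 = [7; 3, 1, 1, 3, 3].

[7; 3, 1, 1, 3, 3]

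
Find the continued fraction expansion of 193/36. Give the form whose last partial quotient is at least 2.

[5; 2, 1, 3, 3]

193 = 5·36 + 13
36 = 2·13 + 10
13 = 1·10 + 3
10 = 3·3 + 1
3 = 3·1 + 0  (stop)
So 193/36 = [5; 2, 1, 3, 3].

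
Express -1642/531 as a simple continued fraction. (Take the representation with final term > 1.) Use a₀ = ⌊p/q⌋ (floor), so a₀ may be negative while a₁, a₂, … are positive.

[-4; 1, 9, 1, 5, 8]

-1642 = -4·531 + 482
531 = 1·482 + 49
482 = 9·49 + 41
49 = 1·41 + 8
41 = 5·8 + 1
8 = 8·1 + 0  (stop)
So -1642/531 = [-4; 1, 9, 1, 5, 8].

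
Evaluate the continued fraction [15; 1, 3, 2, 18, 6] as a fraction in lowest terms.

15856/1005

Using pₖ = aₖpₖ₋₁ + pₖ₋₂ and qₖ = aₖqₖ₋₁ + qₖ₋₂:
  k=0: a=15, p=15, q=1
  k=1: a=1, p=16, q=1
  k=2: a=3, p=63, q=4
  k=3: a=2, p=142, q=9
  k=4: a=18, p=2619, q=166
  k=5: a=6, p=15856, q=1005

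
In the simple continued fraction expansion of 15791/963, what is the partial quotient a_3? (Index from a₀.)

15791 = 16·963 + 383   →  a_0 = 16
963 = 2·383 + 197   →  a_1 = 2
383 = 1·197 + 186   →  a_2 = 1
197 = 1·186 + 11   →  a_3 = 1

1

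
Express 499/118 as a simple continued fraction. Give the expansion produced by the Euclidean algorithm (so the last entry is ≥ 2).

[4; 4, 2, 1, 2, 3]

499 = 4×118 + 27
118 = 4×27 + 10
27 = 2×10 + 7
10 = 1×7 + 3
7 = 2×3 + 1
3 = 3×1 + 0  (stop)
So 499/118 = [4; 4, 2, 1, 2, 3].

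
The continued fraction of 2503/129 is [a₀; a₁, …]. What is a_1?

2503 = 19·129 + 52   →  a_0 = 19
129 = 2·52 + 25   →  a_1 = 2

2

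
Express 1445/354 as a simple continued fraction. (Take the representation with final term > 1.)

[4; 12, 4, 1, 5]

1445 = 4*354 + 29
354 = 12*29 + 6
29 = 4*6 + 5
6 = 1*5 + 1
5 = 5*1 + 0  (stop)
So 1445/354 = [4; 12, 4, 1, 5].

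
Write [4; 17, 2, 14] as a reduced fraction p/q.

Using pₖ = aₖpₖ₋₁ + pₖ₋₂ and qₖ = aₖqₖ₋₁ + qₖ₋₂:
  k=0: a=4, p=4, q=1
  k=1: a=17, p=69, q=17
  k=2: a=2, p=142, q=35
  k=3: a=14, p=2057, q=507

2057/507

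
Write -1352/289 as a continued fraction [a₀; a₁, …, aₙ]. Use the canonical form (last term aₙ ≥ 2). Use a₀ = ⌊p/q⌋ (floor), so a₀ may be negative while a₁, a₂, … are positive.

[-5; 3, 9, 3, 3]

-1352 = -5×289 + 93
289 = 3×93 + 10
93 = 9×10 + 3
10 = 3×3 + 1
3 = 3×1 + 0  (stop)
So -1352/289 = [-5; 3, 9, 3, 3].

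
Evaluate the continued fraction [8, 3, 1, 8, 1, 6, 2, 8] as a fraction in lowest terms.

40333/4885

Using pₖ = aₖpₖ₋₁ + pₖ₋₂ and qₖ = aₖqₖ₋₁ + qₖ₋₂:
  k=0: a=8, p=8, q=1
  k=1: a=3, p=25, q=3
  k=2: a=1, p=33, q=4
  k=3: a=8, p=289, q=35
  k=4: a=1, p=322, q=39
  k=5: a=6, p=2221, q=269
  k=6: a=2, p=4764, q=577
  k=7: a=8, p=40333, q=4885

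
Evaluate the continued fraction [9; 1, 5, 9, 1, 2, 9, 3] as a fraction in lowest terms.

Using pₖ = aₖpₖ₋₁ + pₖ₋₂ and qₖ = aₖqₖ₋₁ + qₖ₋₂:
  k=0: a=9, p=9, q=1
  k=1: a=1, p=10, q=1
  k=2: a=5, p=59, q=6
  k=3: a=9, p=541, q=55
  k=4: a=1, p=600, q=61
  k=5: a=2, p=1741, q=177
  k=6: a=9, p=16269, q=1654
  k=7: a=3, p=50548, q=5139

50548/5139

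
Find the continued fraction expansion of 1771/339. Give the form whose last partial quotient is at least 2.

1771 = 5*339 + 76
339 = 4*76 + 35
76 = 2*35 + 6
35 = 5*6 + 5
6 = 1*5 + 1
5 = 5*1 + 0  (stop)
So 1771/339 = [5; 4, 2, 5, 1, 5].

[5; 4, 2, 5, 1, 5]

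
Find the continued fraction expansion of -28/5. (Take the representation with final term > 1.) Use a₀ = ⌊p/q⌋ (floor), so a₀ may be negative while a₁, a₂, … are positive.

[-6; 2, 2]

-28 = -6·5 + 2
5 = 2·2 + 1
2 = 2·1 + 0  (stop)
So -28/5 = [-6; 2, 2].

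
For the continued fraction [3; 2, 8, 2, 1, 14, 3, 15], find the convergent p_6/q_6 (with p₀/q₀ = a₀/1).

8287/2387

Using pₖ = aₖpₖ₋₁ + pₖ₋₂, qₖ = aₖqₖ₋₁ + qₖ₋₂ (with p₋₁=1, p₋₂=0, q₋₁=0, q₋₂=1):
  k=0: a=3, p=3, q=1
  k=1: a=2, p=7, q=2
  k=2: a=8, p=59, q=17
  k=3: a=2, p=125, q=36
  k=4: a=1, p=184, q=53
  k=5: a=14, p=2701, q=778
  k=6: a=3, p=8287, q=2387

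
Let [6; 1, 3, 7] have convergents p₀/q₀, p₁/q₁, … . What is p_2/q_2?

Using pₖ = aₖpₖ₋₁ + pₖ₋₂, qₖ = aₖqₖ₋₁ + qₖ₋₂ (with p₋₁=1, p₋₂=0, q₋₁=0, q₋₂=1):
  k=0: a=6, p=6, q=1
  k=1: a=1, p=7, q=1
  k=2: a=3, p=27, q=4

27/4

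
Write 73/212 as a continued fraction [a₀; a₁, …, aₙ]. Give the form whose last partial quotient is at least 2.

73 = 0×212 + 73
212 = 2×73 + 66
73 = 1×66 + 7
66 = 9×7 + 3
7 = 2×3 + 1
3 = 3×1 + 0  (stop)
So 73/212 = [0; 2, 1, 9, 2, 3].

[0; 2, 1, 9, 2, 3]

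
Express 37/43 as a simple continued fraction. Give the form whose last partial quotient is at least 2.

[0; 1, 6, 6]

37 = 0×43 + 37
43 = 1×37 + 6
37 = 6×6 + 1
6 = 6×1 + 0  (stop)
So 37/43 = [0; 1, 6, 6].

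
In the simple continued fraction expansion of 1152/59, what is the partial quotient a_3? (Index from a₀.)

1152 = 19·59 + 31   →  a_0 = 19
59 = 1·31 + 28   →  a_1 = 1
31 = 1·28 + 3   →  a_2 = 1
28 = 9·3 + 1   →  a_3 = 9

9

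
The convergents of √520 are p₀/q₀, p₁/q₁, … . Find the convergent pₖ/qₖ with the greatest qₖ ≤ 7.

114/5

√520 = [22; 1, 4, 11, 4, 1, 44, …] (period length 6).
Convergents:
  p_0/q_0 = 22/1
  p_1/q_1 = 23/1
  p_2/q_2 = 114/5
  p_3/q_3 = 1277/56
q_2 = 5 ≤ 7 < 56 = q_3, so the answer is 114/5.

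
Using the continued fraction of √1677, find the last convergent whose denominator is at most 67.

√1677 = [40; 1, 19, 2, 19, 1, 80, …] (period length 6).
Convergents:
  p_0/q_0 = 40/1
  p_1/q_1 = 41/1
  p_2/q_2 = 819/20
  p_3/q_3 = 1679/41
  p_4/q_4 = 32720/799
q_3 = 41 ≤ 67 < 799 = q_4, so the answer is 1679/41.

1679/41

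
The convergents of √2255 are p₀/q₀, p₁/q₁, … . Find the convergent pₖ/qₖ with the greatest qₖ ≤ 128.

3609/76

√2255 = [47; 2, 18, 2, 94, …] (period length 4).
Convergents:
  p_0/q_0 = 47/1
  p_1/q_1 = 95/2
  p_2/q_2 = 1757/37
  p_3/q_3 = 3609/76
  p_4/q_4 = 341003/7181
q_3 = 76 ≤ 128 < 7181 = q_4, so the answer is 3609/76.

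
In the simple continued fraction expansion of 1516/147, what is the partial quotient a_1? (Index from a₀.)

1516 = 10·147 + 46   →  a_0 = 10
147 = 3·46 + 9   →  a_1 = 3

3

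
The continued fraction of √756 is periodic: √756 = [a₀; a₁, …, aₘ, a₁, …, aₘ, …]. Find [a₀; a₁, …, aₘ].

[27; 2, 54]

a₀ = ⌊√756⌋ = 27.
With m₀=0, d₀=1 and mₖ₊₁ = dₖaₖ − mₖ, dₖ₊₁ = (n − mₖ₊₁²)/dₖ, aₖ₊₁ = ⌊(a₀+mₖ₊₁)/dₖ₊₁⌋:
  k=1: m=27, d=27, a=2
  k=2: m=27, d=1, a=54
d=1 and a=2a₀=54 at k=2, so the next step gives (m, d) = (27, 27) again — its k=1 value — and the period has length 2.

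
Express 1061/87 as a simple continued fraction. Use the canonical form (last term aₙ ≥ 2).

[12; 5, 8, 2]

1061 = 12×87 + 17
87 = 5×17 + 2
17 = 8×2 + 1
2 = 2×1 + 0  (stop)
So 1061/87 = [12; 5, 8, 2].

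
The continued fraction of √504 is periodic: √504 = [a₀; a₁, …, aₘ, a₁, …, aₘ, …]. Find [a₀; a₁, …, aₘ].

a₀ = ⌊√504⌋ = 22.
With m₀=0, d₀=1 and mₖ₊₁ = dₖaₖ − mₖ, dₖ₊₁ = (n − mₖ₊₁²)/dₖ, aₖ₊₁ = ⌊(a₀+mₖ₊₁)/dₖ₊₁⌋:
  k=1: m=22, d=20, a=2
  k=2: m=18, d=9, a=4
  k=3: m=18, d=20, a=2
  k=4: m=22, d=1, a=44
d=1 and a=2a₀=44 at k=4, so the next step gives (m, d) = (22, 20) again — its k=1 value — and the period has length 4.

[22; 2, 4, 2, 44]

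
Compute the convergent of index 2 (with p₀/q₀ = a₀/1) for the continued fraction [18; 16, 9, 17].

2619/145

Using pₖ = aₖpₖ₋₁ + pₖ₋₂, qₖ = aₖqₖ₋₁ + qₖ₋₂ (with p₋₁=1, p₋₂=0, q₋₁=0, q₋₂=1):
  k=0: a=18, p=18, q=1
  k=1: a=16, p=289, q=16
  k=2: a=9, p=2619, q=145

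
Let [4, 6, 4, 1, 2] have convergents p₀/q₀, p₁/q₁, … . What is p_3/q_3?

Using pₖ = aₖpₖ₋₁ + pₖ₋₂, qₖ = aₖqₖ₋₁ + qₖ₋₂ (with p₋₁=1, p₋₂=0, q₋₁=0, q₋₂=1):
  k=0: a=4, p=4, q=1
  k=1: a=6, p=25, q=6
  k=2: a=4, p=104, q=25
  k=3: a=1, p=129, q=31

129/31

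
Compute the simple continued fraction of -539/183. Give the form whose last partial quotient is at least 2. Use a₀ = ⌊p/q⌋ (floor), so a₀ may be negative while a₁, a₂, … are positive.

[-3; 18, 3, 3]

-539 = -3*183 + 10
183 = 18*10 + 3
10 = 3*3 + 1
3 = 3*1 + 0  (stop)
So -539/183 = [-3; 18, 3, 3].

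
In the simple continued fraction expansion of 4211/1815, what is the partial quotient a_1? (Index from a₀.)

4211 = 2·1815 + 581   →  a_0 = 2
1815 = 3·581 + 72   →  a_1 = 3

3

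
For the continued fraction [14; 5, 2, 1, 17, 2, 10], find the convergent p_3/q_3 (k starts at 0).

Using pₖ = aₖpₖ₋₁ + pₖ₋₂, qₖ = aₖqₖ₋₁ + qₖ₋₂ (with p₋₁=1, p₋₂=0, q₋₁=0, q₋₂=1):
  k=0: a=14, p=14, q=1
  k=1: a=5, p=71, q=5
  k=2: a=2, p=156, q=11
  k=3: a=1, p=227, q=16

227/16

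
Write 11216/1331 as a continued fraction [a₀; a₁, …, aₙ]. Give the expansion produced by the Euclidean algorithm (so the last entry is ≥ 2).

[8; 2, 2, 1, 10, 2, 8]

11216 = 8*1331 + 568
1331 = 2*568 + 195
568 = 2*195 + 178
195 = 1*178 + 17
178 = 10*17 + 8
17 = 2*8 + 1
8 = 8*1 + 0  (stop)
So 11216/1331 = [8; 2, 2, 1, 10, 2, 8].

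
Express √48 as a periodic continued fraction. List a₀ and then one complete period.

[6; 1, 12]

a₀ = ⌊√48⌋ = 6.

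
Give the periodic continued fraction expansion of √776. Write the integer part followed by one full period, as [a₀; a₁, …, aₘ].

a₀ = ⌊√776⌋ = 27.
With m₀=0, d₀=1 and mₖ₊₁ = dₖaₖ − mₖ, dₖ₊₁ = (n − mₖ₊₁²)/dₖ, aₖ₊₁ = ⌊(a₀+mₖ₊₁)/dₖ₊₁⌋:
  k=1: m=27, d=47, a=1
  k=2: m=20, d=8, a=5
  k=3: m=20, d=47, a=1
  k=4: m=27, d=1, a=54
d=1 and a=2a₀=54 at k=4, so the next step gives (m, d) = (27, 47) again — its k=1 value — and the period has length 4.

[27; 1, 5, 1, 54]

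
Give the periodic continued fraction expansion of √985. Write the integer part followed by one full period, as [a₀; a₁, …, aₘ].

[31; 2, 1, 1, 2, 62]

a₀ = ⌊√985⌋ = 31.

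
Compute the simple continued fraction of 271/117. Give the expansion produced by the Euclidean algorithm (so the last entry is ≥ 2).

271 = 2·117 + 37
117 = 3·37 + 6
37 = 6·6 + 1
6 = 6·1 + 0  (stop)
So 271/117 = [2; 3, 6, 6].

[2; 3, 6, 6]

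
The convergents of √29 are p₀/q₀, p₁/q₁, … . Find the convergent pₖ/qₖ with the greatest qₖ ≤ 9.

27/5

√29 = [5; 2, 1, 1, 2, 10, …] (period length 5).
Convergents:
  p_0/q_0 = 5/1
  p_1/q_1 = 11/2
  p_2/q_2 = 16/3
  p_3/q_3 = 27/5
  p_4/q_4 = 70/13
q_3 = 5 ≤ 9 < 13 = q_4, so the answer is 27/5.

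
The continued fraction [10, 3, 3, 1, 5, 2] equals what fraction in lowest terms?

Using pₖ = aₖpₖ₋₁ + pₖ₋₂ and qₖ = aₖqₖ₋₁ + qₖ₋₂:
  k=0: a=10, p=10, q=1
  k=1: a=3, p=31, q=3
  k=2: a=3, p=103, q=10
  k=3: a=1, p=134, q=13
  k=4: a=5, p=773, q=75
  k=5: a=2, p=1680, q=163

1680/163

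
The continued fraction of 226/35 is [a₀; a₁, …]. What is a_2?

226 = 6·35 + 16   →  a_0 = 6
35 = 2·16 + 3   →  a_1 = 2
16 = 5·3 + 1   →  a_2 = 5

5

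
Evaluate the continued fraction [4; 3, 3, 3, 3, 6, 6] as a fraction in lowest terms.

18205/4231

Fold from the inside: start with 6/1.
  6 + 1/6 = 37/6
  3 + 6/37 = 117/37
  3 + 37/117 = 388/117
  3 + 117/388 = 1281/388
  3 + 388/1281 = 4231/1281
  4 + 1281/4231 = 18205/4231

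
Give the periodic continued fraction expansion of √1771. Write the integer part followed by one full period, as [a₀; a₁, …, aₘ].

a₀ = ⌊√1771⌋ = 42.
With m₀=0, d₀=1 and mₖ₊₁ = dₖaₖ − mₖ, dₖ₊₁ = (n − mₖ₊₁²)/dₖ, aₖ₊₁ = ⌊(a₀+mₖ₊₁)/dₖ₊₁⌋:
  k=1: m=42, d=7, a=12
  k=2: m=42, d=1, a=84
d=1 and a=2a₀=84 at k=2, so the next step gives (m, d) = (42, 7) again — its k=1 value — and the period has length 2.

[42; 12, 84]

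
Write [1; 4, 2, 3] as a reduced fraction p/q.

38/31

Fold from the inside: start with 3/1.
  2 + 1/3 = 7/3
  4 + 3/7 = 31/7
  1 + 7/31 = 38/31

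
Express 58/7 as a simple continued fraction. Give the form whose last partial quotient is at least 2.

[8; 3, 2]

58 = 8*7 + 2
7 = 3*2 + 1
2 = 2*1 + 0  (stop)
So 58/7 = [8; 3, 2].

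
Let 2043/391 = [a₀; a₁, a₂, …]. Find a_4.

2043 = 5·391 + 88   →  a_0 = 5
391 = 4·88 + 39   →  a_1 = 4
88 = 2·39 + 10   →  a_2 = 2
39 = 3·10 + 9   →  a_3 = 3
10 = 1·9 + 1   →  a_4 = 1

1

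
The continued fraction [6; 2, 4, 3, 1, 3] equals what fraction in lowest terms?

922/143

Fold from the inside: start with 3/1.
  1 + 1/3 = 4/3
  3 + 3/4 = 15/4
  4 + 4/15 = 64/15
  2 + 15/64 = 143/64
  6 + 64/143 = 922/143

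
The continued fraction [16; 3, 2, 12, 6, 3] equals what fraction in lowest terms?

Using pₖ = aₖpₖ₋₁ + pₖ₋₂ and qₖ = aₖqₖ₋₁ + qₖ₋₂:
  k=0: a=16, p=16, q=1
  k=1: a=3, p=49, q=3
  k=2: a=2, p=114, q=7
  k=3: a=12, p=1417, q=87
  k=4: a=6, p=8616, q=529
  k=5: a=3, p=27265, q=1674

27265/1674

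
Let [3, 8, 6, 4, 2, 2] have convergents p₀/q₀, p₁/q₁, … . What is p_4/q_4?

Using pₖ = aₖpₖ₋₁ + pₖ₋₂, qₖ = aₖqₖ₋₁ + qₖ₋₂ (with p₋₁=1, p₋₂=0, q₋₁=0, q₋₂=1):
  k=0: a=3, p=3, q=1
  k=1: a=8, p=25, q=8
  k=2: a=6, p=153, q=49
  k=3: a=4, p=637, q=204
  k=4: a=2, p=1427, q=457

1427/457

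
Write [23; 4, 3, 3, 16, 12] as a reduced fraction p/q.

196431/8455

Using pₖ = aₖpₖ₋₁ + pₖ₋₂ and qₖ = aₖqₖ₋₁ + qₖ₋₂:
  k=0: a=23, p=23, q=1
  k=1: a=4, p=93, q=4
  k=2: a=3, p=302, q=13
  k=3: a=3, p=999, q=43
  k=4: a=16, p=16286, q=701
  k=5: a=12, p=196431, q=8455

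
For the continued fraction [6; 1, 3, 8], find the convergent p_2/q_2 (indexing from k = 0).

27/4

Using pₖ = aₖpₖ₋₁ + pₖ₋₂, qₖ = aₖqₖ₋₁ + qₖ₋₂ (with p₋₁=1, p₋₂=0, q₋₁=0, q₋₂=1):
  k=0: a=6, p=6, q=1
  k=1: a=1, p=7, q=1
  k=2: a=3, p=27, q=4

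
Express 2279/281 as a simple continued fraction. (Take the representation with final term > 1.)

[8; 9, 15, 2]

2279 = 8*281 + 31
281 = 9*31 + 2
31 = 15*2 + 1
2 = 2*1 + 0  (stop)
So 2279/281 = [8; 9, 15, 2].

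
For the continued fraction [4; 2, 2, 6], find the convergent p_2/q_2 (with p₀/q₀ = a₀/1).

22/5

Using pₖ = aₖpₖ₋₁ + pₖ₋₂, qₖ = aₖqₖ₋₁ + qₖ₋₂ (with p₋₁=1, p₋₂=0, q₋₁=0, q₋₂=1):
  k=0: a=4, p=4, q=1
  k=1: a=2, p=9, q=2
  k=2: a=2, p=22, q=5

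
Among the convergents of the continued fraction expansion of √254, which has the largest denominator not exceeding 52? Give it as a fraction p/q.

255/16

√254 = [15; 1, 14, 1, 30, …] (period length 4).
Convergents:
  p_0/q_0 = 15/1
  p_1/q_1 = 16/1
  p_2/q_2 = 239/15
  p_3/q_3 = 255/16
  p_4/q_4 = 7889/495
q_3 = 16 ≤ 52 < 495 = q_4, so the answer is 255/16.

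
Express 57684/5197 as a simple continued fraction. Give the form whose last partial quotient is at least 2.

57684 = 11*5197 + 517
5197 = 10*517 + 27
517 = 19*27 + 4
27 = 6*4 + 3
4 = 1*3 + 1
3 = 3*1 + 0  (stop)
So 57684/5197 = [11; 10, 19, 6, 1, 3].

[11; 10, 19, 6, 1, 3]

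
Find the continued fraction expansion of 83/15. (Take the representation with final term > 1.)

[5; 1, 1, 7]

83 = 5×15 + 8
15 = 1×8 + 7
8 = 1×7 + 1
7 = 7×1 + 0  (stop)
So 83/15 = [5; 1, 1, 7].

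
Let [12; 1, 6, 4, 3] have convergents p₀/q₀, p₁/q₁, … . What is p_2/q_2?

Using pₖ = aₖpₖ₋₁ + pₖ₋₂, qₖ = aₖqₖ₋₁ + qₖ₋₂ (with p₋₁=1, p₋₂=0, q₋₁=0, q₋₂=1):
  k=0: a=12, p=12, q=1
  k=1: a=1, p=13, q=1
  k=2: a=6, p=90, q=7

90/7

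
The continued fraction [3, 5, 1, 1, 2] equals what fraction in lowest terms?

Fold from the inside: start with 2/1.
  1 + 1/2 = 3/2
  1 + 2/3 = 5/3
  5 + 3/5 = 28/5
  3 + 5/28 = 89/28

89/28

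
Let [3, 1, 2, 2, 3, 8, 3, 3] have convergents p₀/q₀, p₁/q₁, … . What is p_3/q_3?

26/7

Using pₖ = aₖpₖ₋₁ + pₖ₋₂, qₖ = aₖqₖ₋₁ + qₖ₋₂ (with p₋₁=1, p₋₂=0, q₋₁=0, q₋₂=1):
  k=0: a=3, p=3, q=1
  k=1: a=1, p=4, q=1
  k=2: a=2, p=11, q=3
  k=3: a=2, p=26, q=7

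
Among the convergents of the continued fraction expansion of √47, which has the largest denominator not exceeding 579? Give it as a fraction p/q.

√47 = [6; 1, 5, 1, 12, …] (period length 4).
Convergents:
  p_0/q_0 = 6/1
  p_1/q_1 = 7/1
  p_2/q_2 = 41/6
  p_3/q_3 = 48/7
  p_4/q_4 = 617/90
  p_5/q_5 = 665/97
  p_6/q_6 = 3942/575
  p_7/q_7 = 4607/672
q_6 = 575 ≤ 579 < 672 = q_7, so the answer is 3942/575.

3942/575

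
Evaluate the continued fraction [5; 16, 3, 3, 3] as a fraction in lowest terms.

2723/538

Using pₖ = aₖpₖ₋₁ + pₖ₋₂ and qₖ = aₖqₖ₋₁ + qₖ₋₂:
  k=0: a=5, p=5, q=1
  k=1: a=16, p=81, q=16
  k=2: a=3, p=248, q=49
  k=3: a=3, p=825, q=163
  k=4: a=3, p=2723, q=538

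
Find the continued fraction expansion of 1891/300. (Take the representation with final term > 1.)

[6; 3, 3, 2, 1, 2, 3]

1891 = 6·300 + 91
300 = 3·91 + 27
91 = 3·27 + 10
27 = 2·10 + 7
10 = 1·7 + 3
7 = 2·3 + 1
3 = 3·1 + 0  (stop)
So 1891/300 = [6; 3, 3, 2, 1, 2, 3].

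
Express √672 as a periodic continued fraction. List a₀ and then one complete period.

a₀ = ⌊√672⌋ = 25.
With m₀=0, d₀=1 and mₖ₊₁ = dₖaₖ − mₖ, dₖ₊₁ = (n − mₖ₊₁²)/dₖ, aₖ₊₁ = ⌊(a₀+mₖ₊₁)/dₖ₊₁⌋:
  k=1: m=25, d=47, a=1
  k=2: m=22, d=4, a=11
  k=3: m=22, d=47, a=1
  k=4: m=25, d=1, a=50
d=1 and a=2a₀=50 at k=4, so the next step gives (m, d) = (25, 47) again — its k=1 value — and the period has length 4.

[25; 1, 11, 1, 50]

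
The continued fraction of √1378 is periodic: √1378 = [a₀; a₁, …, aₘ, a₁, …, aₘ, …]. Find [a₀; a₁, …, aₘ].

[37; 8, 4, 4, 8, 74]

a₀ = ⌊√1378⌋ = 37.
With m₀=0, d₀=1 and mₖ₊₁ = dₖaₖ − mₖ, dₖ₊₁ = (n − mₖ₊₁²)/dₖ, aₖ₊₁ = ⌊(a₀+mₖ₊₁)/dₖ₊₁⌋:
  k=1: m=37, d=9, a=8
  k=2: m=35, d=17, a=4
  k=3: m=33, d=17, a=4
  k=4: m=35, d=9, a=8
  k=5: m=37, d=1, a=74
d=1 and a=2a₀=74 at k=5, so the next step gives (m, d) = (37, 9) again — its k=1 value — and the period has length 5.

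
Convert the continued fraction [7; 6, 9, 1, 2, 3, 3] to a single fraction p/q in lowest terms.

13991/1953

Using pₖ = aₖpₖ₋₁ + pₖ₋₂ and qₖ = aₖqₖ₋₁ + qₖ₋₂:
  k=0: a=7, p=7, q=1
  k=1: a=6, p=43, q=6
  k=2: a=9, p=394, q=55
  k=3: a=1, p=437, q=61
  k=4: a=2, p=1268, q=177
  k=5: a=3, p=4241, q=592
  k=6: a=3, p=13991, q=1953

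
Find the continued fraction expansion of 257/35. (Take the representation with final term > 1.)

[7; 2, 1, 11]

257 = 7*35 + 12
35 = 2*12 + 11
12 = 1*11 + 1
11 = 11*1 + 0  (stop)
So 257/35 = [7; 2, 1, 11].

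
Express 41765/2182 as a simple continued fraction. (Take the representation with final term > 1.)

[19; 7, 9, 3, 3, 3]

41765 = 19·2182 + 307
2182 = 7·307 + 33
307 = 9·33 + 10
33 = 3·10 + 3
10 = 3·3 + 1
3 = 3·1 + 0  (stop)
So 41765/2182 = [19; 7, 9, 3, 3, 3].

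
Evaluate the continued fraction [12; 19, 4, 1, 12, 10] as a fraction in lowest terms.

Fold from the inside: start with 10/1.
  12 + 1/10 = 121/10
  1 + 10/121 = 131/121
  4 + 121/131 = 645/131
  19 + 131/645 = 12386/645
  12 + 645/12386 = 149277/12386

149277/12386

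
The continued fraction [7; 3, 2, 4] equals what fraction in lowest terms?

226/31

Using pₖ = aₖpₖ₋₁ + pₖ₋₂ and qₖ = aₖqₖ₋₁ + qₖ₋₂:
  k=0: a=7, p=7, q=1
  k=1: a=3, p=22, q=3
  k=2: a=2, p=51, q=7
  k=3: a=4, p=226, q=31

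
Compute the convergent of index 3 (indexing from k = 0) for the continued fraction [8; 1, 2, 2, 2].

Using pₖ = aₖpₖ₋₁ + pₖ₋₂, qₖ = aₖqₖ₋₁ + qₖ₋₂ (with p₋₁=1, p₋₂=0, q₋₁=0, q₋₂=1):
  k=0: a=8, p=8, q=1
  k=1: a=1, p=9, q=1
  k=2: a=2, p=26, q=3
  k=3: a=2, p=61, q=7

61/7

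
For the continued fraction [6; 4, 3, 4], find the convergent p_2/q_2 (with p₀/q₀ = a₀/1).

81/13

Using pₖ = aₖpₖ₋₁ + pₖ₋₂, qₖ = aₖqₖ₋₁ + qₖ₋₂ (with p₋₁=1, p₋₂=0, q₋₁=0, q₋₂=1):
  k=0: a=6, p=6, q=1
  k=1: a=4, p=25, q=4
  k=2: a=3, p=81, q=13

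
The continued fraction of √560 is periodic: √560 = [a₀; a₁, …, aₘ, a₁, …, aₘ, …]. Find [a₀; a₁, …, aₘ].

a₀ = ⌊√560⌋ = 23.
With m₀=0, d₀=1 and mₖ₊₁ = dₖaₖ − mₖ, dₖ₊₁ = (n − mₖ₊₁²)/dₖ, aₖ₊₁ = ⌊(a₀+mₖ₊₁)/dₖ₊₁⌋:
  k=1: m=23, d=31, a=1
  k=2: m=8, d=16, a=1
  k=3: m=8, d=31, a=1
  k=4: m=23, d=1, a=46
d=1 and a=2a₀=46 at k=4, so the next step gives (m, d) = (23, 31) again — its k=1 value — and the period has length 4.

[23; 1, 1, 1, 46]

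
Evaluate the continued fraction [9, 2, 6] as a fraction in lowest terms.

123/13

Fold from the inside: start with 6/1.
  2 + 1/6 = 13/6
  9 + 6/13 = 123/13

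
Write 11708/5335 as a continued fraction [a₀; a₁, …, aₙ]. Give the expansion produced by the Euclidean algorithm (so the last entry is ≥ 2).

11708 = 2·5335 + 1038
5335 = 5·1038 + 145
1038 = 7·145 + 23
145 = 6·23 + 7
23 = 3·7 + 2
7 = 3·2 + 1
2 = 2·1 + 0  (stop)
So 11708/5335 = [2; 5, 7, 6, 3, 3, 2].

[2; 5, 7, 6, 3, 3, 2]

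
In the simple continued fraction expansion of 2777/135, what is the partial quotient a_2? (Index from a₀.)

1

2777 = 20·135 + 77   →  a_0 = 20
135 = 1·77 + 58   →  a_1 = 1
77 = 1·58 + 19   →  a_2 = 1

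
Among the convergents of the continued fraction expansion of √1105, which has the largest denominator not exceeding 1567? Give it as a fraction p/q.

28488/857

√1105 = [33; 4, 7, 7, 4, 66, …] (period length 5).
Convergents:
  p_0/q_0 = 33/1
  p_1/q_1 = 133/4
  p_2/q_2 = 964/29
  p_3/q_3 = 6881/207
  p_4/q_4 = 28488/857
  p_5/q_5 = 1887089/56769
q_4 = 857 ≤ 1567 < 56769 = q_5, so the answer is 28488/857.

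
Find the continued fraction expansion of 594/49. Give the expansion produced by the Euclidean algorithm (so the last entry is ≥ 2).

594 = 12·49 + 6
49 = 8·6 + 1
6 = 6·1 + 0  (stop)
So 594/49 = [12; 8, 6].

[12; 8, 6]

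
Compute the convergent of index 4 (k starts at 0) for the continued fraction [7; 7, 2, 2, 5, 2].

1427/200

Using pₖ = aₖpₖ₋₁ + pₖ₋₂, qₖ = aₖqₖ₋₁ + qₖ₋₂ (with p₋₁=1, p₋₂=0, q₋₁=0, q₋₂=1):
  k=0: a=7, p=7, q=1
  k=1: a=7, p=50, q=7
  k=2: a=2, p=107, q=15
  k=3: a=2, p=264, q=37
  k=4: a=5, p=1427, q=200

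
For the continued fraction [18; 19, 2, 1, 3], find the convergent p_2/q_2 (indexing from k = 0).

704/39

Using pₖ = aₖpₖ₋₁ + pₖ₋₂, qₖ = aₖqₖ₋₁ + qₖ₋₂ (with p₋₁=1, p₋₂=0, q₋₁=0, q₋₂=1):
  k=0: a=18, p=18, q=1
  k=1: a=19, p=343, q=19
  k=2: a=2, p=704, q=39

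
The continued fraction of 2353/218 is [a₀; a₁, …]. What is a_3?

2353 = 10·218 + 173   →  a_0 = 10
218 = 1·173 + 45   →  a_1 = 1
173 = 3·45 + 38   →  a_2 = 3
45 = 1·38 + 7   →  a_3 = 1

1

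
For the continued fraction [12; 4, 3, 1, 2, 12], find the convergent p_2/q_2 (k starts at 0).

Using pₖ = aₖpₖ₋₁ + pₖ₋₂, qₖ = aₖqₖ₋₁ + qₖ₋₂ (with p₋₁=1, p₋₂=0, q₋₁=0, q₋₂=1):
  k=0: a=12, p=12, q=1
  k=1: a=4, p=49, q=4
  k=2: a=3, p=159, q=13

159/13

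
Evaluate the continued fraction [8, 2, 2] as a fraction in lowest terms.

42/5

Using pₖ = aₖpₖ₋₁ + pₖ₋₂ and qₖ = aₖqₖ₋₁ + qₖ₋₂:
  k=0: a=8, p=8, q=1
  k=1: a=2, p=17, q=2
  k=2: a=2, p=42, q=5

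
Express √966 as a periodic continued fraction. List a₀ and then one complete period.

[31; 12, 2, 2, 2, 12, 62]

a₀ = ⌊√966⌋ = 31.
With m₀=0, d₀=1 and mₖ₊₁ = dₖaₖ − mₖ, dₖ₊₁ = (n − mₖ₊₁²)/dₖ, aₖ₊₁ = ⌊(a₀+mₖ₊₁)/dₖ₊₁⌋:
  k=1: m=31, d=5, a=12
  k=2: m=29, d=25, a=2
  k=3: m=21, d=21, a=2
  k=4: m=21, d=25, a=2
  k=5: m=29, d=5, a=12
  k=6: m=31, d=1, a=62
d=1 and a=2a₀=62 at k=6, so the next step gives (m, d) = (31, 5) again — its k=1 value — and the period has length 6.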